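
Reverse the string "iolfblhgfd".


Input: iolfblhgfd
Reading characters right to left:
  Position 9: 'd'
  Position 8: 'f'
  Position 7: 'g'
  Position 6: 'h'
  Position 5: 'l'
  Position 4: 'b'
  Position 3: 'f'
  Position 2: 'l'
  Position 1: 'o'
  Position 0: 'i'
Reversed: dfghlbfloi

dfghlbfloi


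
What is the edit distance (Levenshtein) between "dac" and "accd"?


Computing edit distance: "dac" -> "accd"
DP table:
           a    c    c    d
      0    1    2    3    4
  d   1    1    2    3    3
  a   2    1    2    3    4
  c   3    2    1    2    3
Edit distance = dp[3][4] = 3

3


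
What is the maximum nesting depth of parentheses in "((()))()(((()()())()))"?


Input: "((()))()(((()()())()))"
Tracking depth:
  Position 0 '(': depth becomes 1
  Position 1 '(': depth becomes 2
  Position 2 '(': depth becomes 3
  Position 3 ')': depth becomes 2
  Position 4 ')': depth becomes 1
  Position 5 ')': depth becomes 0
  Position 6 '(': depth becomes 1
  Position 7 ')': depth becomes 0
  Position 8 '(': depth becomes 1
  Position 9 '(': depth becomes 2
  Position 10 '(': depth becomes 3
  Position 11 '(': depth becomes 4
  Position 12 ')': depth becomes 3
  Position 13 '(': depth becomes 4
  Position 14 ')': depth becomes 3
  Position 15 '(': depth becomes 4
  Position 16 ')': depth becomes 3
  Position 17 ')': depth becomes 2
  Position 18 '(': depth becomes 3
  Position 19 ')': depth becomes 2
  Position 20 ')': depth becomes 1
  Position 21 ')': depth becomes 0
Maximum depth reached: 4

4


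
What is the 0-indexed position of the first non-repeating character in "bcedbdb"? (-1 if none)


Input: bcedbdb
Character frequencies:
  'b': 3
  'c': 1
  'd': 2
  'e': 1
Scanning left to right for freq == 1:
  Position 0 ('b'): freq=3, skip
  Position 1 ('c'): unique! => answer = 1

1


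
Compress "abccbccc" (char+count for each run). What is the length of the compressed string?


Input: abccbccc
Runs:
  'a' x 1 => "a1"
  'b' x 1 => "b1"
  'c' x 2 => "c2"
  'b' x 1 => "b1"
  'c' x 3 => "c3"
Compressed: "a1b1c2b1c3"
Compressed length: 10

10


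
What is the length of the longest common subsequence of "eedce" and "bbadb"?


LCS of "eedce" and "bbadb"
DP table:
           b    b    a    d    b
      0    0    0    0    0    0
  e   0    0    0    0    0    0
  e   0    0    0    0    0    0
  d   0    0    0    0    1    1
  c   0    0    0    0    1    1
  e   0    0    0    0    1    1
LCS length = dp[5][5] = 1

1


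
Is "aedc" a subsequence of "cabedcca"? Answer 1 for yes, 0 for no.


Check if "aedc" is a subsequence of "cabedcca"
Greedy scan:
  Position 0 ('c'): no match needed
  Position 1 ('a'): matches sub[0] = 'a'
  Position 2 ('b'): no match needed
  Position 3 ('e'): matches sub[1] = 'e'
  Position 4 ('d'): matches sub[2] = 'd'
  Position 5 ('c'): matches sub[3] = 'c'
  Position 6 ('c'): no match needed
  Position 7 ('a'): no match needed
All 4 characters matched => is a subsequence

1


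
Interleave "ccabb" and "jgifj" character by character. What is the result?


Interleaving "ccabb" and "jgifj":
  Position 0: 'c' from first, 'j' from second => "cj"
  Position 1: 'c' from first, 'g' from second => "cg"
  Position 2: 'a' from first, 'i' from second => "ai"
  Position 3: 'b' from first, 'f' from second => "bf"
  Position 4: 'b' from first, 'j' from second => "bj"
Result: cjcgaibfbj

cjcgaibfbj


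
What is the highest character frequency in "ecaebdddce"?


Input: ecaebdddce
Character counts:
  'a': 1
  'b': 1
  'c': 2
  'd': 3
  'e': 3
Maximum frequency: 3

3


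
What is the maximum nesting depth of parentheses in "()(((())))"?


Input: "()(((())))"
Tracking depth:
  Position 0 '(': depth becomes 1
  Position 1 ')': depth becomes 0
  Position 2 '(': depth becomes 1
  Position 3 '(': depth becomes 2
  Position 4 '(': depth becomes 3
  Position 5 '(': depth becomes 4
  Position 6 ')': depth becomes 3
  Position 7 ')': depth becomes 2
  Position 8 ')': depth becomes 1
  Position 9 ')': depth becomes 0
Maximum depth reached: 4

4


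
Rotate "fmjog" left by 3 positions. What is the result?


Input: "fmjog", rotate left by 3
First 3 characters: "fmj"
Remaining characters: "og"
Concatenate remaining + first: "og" + "fmj" = "ogfmj"

ogfmj


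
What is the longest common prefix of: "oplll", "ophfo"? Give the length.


Words: oplll, ophfo
  Position 0: all 'o' => match
  Position 1: all 'p' => match
  Position 2: ('l', 'h') => mismatch, stop
LCP = "op" (length 2)

2


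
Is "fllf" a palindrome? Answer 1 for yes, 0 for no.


Input: fllf
Reversed: fllf
  Compare pos 0 ('f') with pos 3 ('f'): match
  Compare pos 1 ('l') with pos 2 ('l'): match
Result: palindrome

1


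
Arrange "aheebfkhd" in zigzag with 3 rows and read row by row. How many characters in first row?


Zigzag "aheebfkhd" into 3 rows:
Placing characters:
  'a' => row 0
  'h' => row 1
  'e' => row 2
  'e' => row 1
  'b' => row 0
  'f' => row 1
  'k' => row 2
  'h' => row 1
  'd' => row 0
Rows:
  Row 0: "abd"
  Row 1: "hefh"
  Row 2: "ek"
First row length: 3

3


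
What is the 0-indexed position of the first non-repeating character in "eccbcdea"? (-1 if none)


Input: eccbcdea
Character frequencies:
  'a': 1
  'b': 1
  'c': 3
  'd': 1
  'e': 2
Scanning left to right for freq == 1:
  Position 0 ('e'): freq=2, skip
  Position 1 ('c'): freq=3, skip
  Position 2 ('c'): freq=3, skip
  Position 3 ('b'): unique! => answer = 3

3


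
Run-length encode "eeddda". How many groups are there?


Input: eeddda
Scanning for consecutive runs:
  Group 1: 'e' x 2 (positions 0-1)
  Group 2: 'd' x 3 (positions 2-4)
  Group 3: 'a' x 1 (positions 5-5)
Total groups: 3

3


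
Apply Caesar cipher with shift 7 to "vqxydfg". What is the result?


Caesar cipher: shift "vqxydfg" by 7
  'v' (pos 21) + 7 = pos 2 = 'c'
  'q' (pos 16) + 7 = pos 23 = 'x'
  'x' (pos 23) + 7 = pos 4 = 'e'
  'y' (pos 24) + 7 = pos 5 = 'f'
  'd' (pos 3) + 7 = pos 10 = 'k'
  'f' (pos 5) + 7 = pos 12 = 'm'
  'g' (pos 6) + 7 = pos 13 = 'n'
Result: cxefkmn

cxefkmn


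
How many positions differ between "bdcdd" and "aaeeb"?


Comparing "bdcdd" and "aaeeb" position by position:
  Position 0: 'b' vs 'a' => DIFFER
  Position 1: 'd' vs 'a' => DIFFER
  Position 2: 'c' vs 'e' => DIFFER
  Position 3: 'd' vs 'e' => DIFFER
  Position 4: 'd' vs 'b' => DIFFER
Positions that differ: 5

5


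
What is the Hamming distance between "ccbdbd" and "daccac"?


Comparing "ccbdbd" and "daccac" position by position:
  Position 0: 'c' vs 'd' => differ
  Position 1: 'c' vs 'a' => differ
  Position 2: 'b' vs 'c' => differ
  Position 3: 'd' vs 'c' => differ
  Position 4: 'b' vs 'a' => differ
  Position 5: 'd' vs 'c' => differ
Total differences (Hamming distance): 6

6


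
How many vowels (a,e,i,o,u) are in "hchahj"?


Input: hchahj
Checking each character:
  'h' at position 0: consonant
  'c' at position 1: consonant
  'h' at position 2: consonant
  'a' at position 3: vowel (running total: 1)
  'h' at position 4: consonant
  'j' at position 5: consonant
Total vowels: 1

1


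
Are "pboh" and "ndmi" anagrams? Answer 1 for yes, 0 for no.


Strings: "pboh", "ndmi"
Sorted first:  bhop
Sorted second: dimn
Differ at position 0: 'b' vs 'd' => not anagrams

0


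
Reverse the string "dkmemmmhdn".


Input: dkmemmmhdn
Reading characters right to left:
  Position 9: 'n'
  Position 8: 'd'
  Position 7: 'h'
  Position 6: 'm'
  Position 5: 'm'
  Position 4: 'm'
  Position 3: 'e'
  Position 2: 'm'
  Position 1: 'k'
  Position 0: 'd'
Reversed: ndhmmmemkd

ndhmmmemkd


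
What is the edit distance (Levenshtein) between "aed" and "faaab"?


Computing edit distance: "aed" -> "faaab"
DP table:
           f    a    a    a    b
      0    1    2    3    4    5
  a   1    1    1    2    3    4
  e   2    2    2    2    3    4
  d   3    3    3    3    3    4
Edit distance = dp[3][5] = 4

4


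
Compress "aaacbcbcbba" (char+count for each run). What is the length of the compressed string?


Input: aaacbcbcbba
Runs:
  'a' x 3 => "a3"
  'c' x 1 => "c1"
  'b' x 1 => "b1"
  'c' x 1 => "c1"
  'b' x 1 => "b1"
  'c' x 1 => "c1"
  'b' x 2 => "b2"
  'a' x 1 => "a1"
Compressed: "a3c1b1c1b1c1b2a1"
Compressed length: 16

16


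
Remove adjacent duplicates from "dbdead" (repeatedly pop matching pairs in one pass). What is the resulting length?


Input: dbdead
Stack-based adjacent duplicate removal:
  Read 'd': push. Stack: d
  Read 'b': push. Stack: db
  Read 'd': push. Stack: dbd
  Read 'e': push. Stack: dbde
  Read 'a': push. Stack: dbdea
  Read 'd': push. Stack: dbdead
Final stack: "dbdead" (length 6)

6


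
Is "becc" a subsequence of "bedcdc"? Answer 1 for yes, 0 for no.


Check if "becc" is a subsequence of "bedcdc"
Greedy scan:
  Position 0 ('b'): matches sub[0] = 'b'
  Position 1 ('e'): matches sub[1] = 'e'
  Position 2 ('d'): no match needed
  Position 3 ('c'): matches sub[2] = 'c'
  Position 4 ('d'): no match needed
  Position 5 ('c'): matches sub[3] = 'c'
All 4 characters matched => is a subsequence

1


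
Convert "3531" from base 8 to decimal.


Input: "3531" in base 8
Positional expansion:
  Digit '3' (value 3) x 8^3 = 1536
  Digit '5' (value 5) x 8^2 = 320
  Digit '3' (value 3) x 8^1 = 24
  Digit '1' (value 1) x 8^0 = 1
Sum = 1881

1881


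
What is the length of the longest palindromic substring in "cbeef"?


Input: "cbeef"
Checking substrings for palindromes:
  [2:4] "ee" (len 2) => palindrome
Longest palindromic substring: "ee" with length 2

2


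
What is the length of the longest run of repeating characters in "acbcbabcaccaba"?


Input: "acbcbabcaccaba"
Scanning for longest run:
  Position 1 ('c'): new char, reset run to 1
  Position 2 ('b'): new char, reset run to 1
  Position 3 ('c'): new char, reset run to 1
  Position 4 ('b'): new char, reset run to 1
  Position 5 ('a'): new char, reset run to 1
  Position 6 ('b'): new char, reset run to 1
  Position 7 ('c'): new char, reset run to 1
  Position 8 ('a'): new char, reset run to 1
  Position 9 ('c'): new char, reset run to 1
  Position 10 ('c'): continues run of 'c', length=2
  Position 11 ('a'): new char, reset run to 1
  Position 12 ('b'): new char, reset run to 1
  Position 13 ('a'): new char, reset run to 1
Longest run: 'c' with length 2

2


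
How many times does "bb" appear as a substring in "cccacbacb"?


Searching for "bb" in "cccacbacb"
Scanning each position:
  Position 0: "cc" => no
  Position 1: "cc" => no
  Position 2: "ca" => no
  Position 3: "ac" => no
  Position 4: "cb" => no
  Position 5: "ba" => no
  Position 6: "ac" => no
  Position 7: "cb" => no
Total occurrences: 0

0


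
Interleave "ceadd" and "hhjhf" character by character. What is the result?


Interleaving "ceadd" and "hhjhf":
  Position 0: 'c' from first, 'h' from second => "ch"
  Position 1: 'e' from first, 'h' from second => "eh"
  Position 2: 'a' from first, 'j' from second => "aj"
  Position 3: 'd' from first, 'h' from second => "dh"
  Position 4: 'd' from first, 'f' from second => "df"
Result: chehajdhdf

chehajdhdf


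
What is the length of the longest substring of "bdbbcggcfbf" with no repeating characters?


Input: "bdbbcggcfbf"
Sliding window (track last position of each char):
  Position 0 ('b'): window [0,0] length 1 -- new best
  Position 1 ('d'): window [0,1] length 2 -- new best
  Position 2 ('b'): repeat (last at 0), move window start to 1
  Position 2 ('b'): window [1,2] length 2
  Position 3 ('b'): repeat (last at 2), move window start to 3
  Position 3 ('b'): window [3,3] length 1
  Position 4 ('c'): window [3,4] length 2
  Position 5 ('g'): window [3,5] length 3 -- new best
  Position 6 ('g'): repeat (last at 5), move window start to 6
  Position 6 ('g'): window [6,6] length 1
  Position 7 ('c'): window [6,7] length 2
  Position 8 ('f'): window [6,8] length 3
  Position 9 ('b'): window [6,9] length 4 -- new best
  Position 10 ('f'): repeat (last at 8), move window start to 9
  Position 10 ('f'): window [9,10] length 2
Longest substring with no repeats: "gcfb" with length 4

4


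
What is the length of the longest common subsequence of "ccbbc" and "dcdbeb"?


LCS of "ccbbc" and "dcdbeb"
DP table:
           d    c    d    b    e    b
      0    0    0    0    0    0    0
  c   0    0    1    1    1    1    1
  c   0    0    1    1    1    1    1
  b   0    0    1    1    2    2    2
  b   0    0    1    1    2    2    3
  c   0    0    1    1    2    2    3
LCS length = dp[5][6] = 3

3


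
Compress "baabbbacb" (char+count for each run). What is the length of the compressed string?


Input: baabbbacb
Runs:
  'b' x 1 => "b1"
  'a' x 2 => "a2"
  'b' x 3 => "b3"
  'a' x 1 => "a1"
  'c' x 1 => "c1"
  'b' x 1 => "b1"
Compressed: "b1a2b3a1c1b1"
Compressed length: 12

12


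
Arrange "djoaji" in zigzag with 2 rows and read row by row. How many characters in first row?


Zigzag "djoaji" into 2 rows:
Placing characters:
  'd' => row 0
  'j' => row 1
  'o' => row 0
  'a' => row 1
  'j' => row 0
  'i' => row 1
Rows:
  Row 0: "doj"
  Row 1: "jai"
First row length: 3

3


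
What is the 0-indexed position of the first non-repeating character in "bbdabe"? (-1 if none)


Input: bbdabe
Character frequencies:
  'a': 1
  'b': 3
  'd': 1
  'e': 1
Scanning left to right for freq == 1:
  Position 0 ('b'): freq=3, skip
  Position 1 ('b'): freq=3, skip
  Position 2 ('d'): unique! => answer = 2

2


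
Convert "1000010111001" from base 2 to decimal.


Input: "1000010111001" in base 2
Positional expansion:
  Digit '1' (value 1) x 2^12 = 4096
  Digit '0' (value 0) x 2^11 = 0
  Digit '0' (value 0) x 2^10 = 0
  Digit '0' (value 0) x 2^9 = 0
  Digit '0' (value 0) x 2^8 = 0
  Digit '1' (value 1) x 2^7 = 128
  Digit '0' (value 0) x 2^6 = 0
  Digit '1' (value 1) x 2^5 = 32
  Digit '1' (value 1) x 2^4 = 16
  Digit '1' (value 1) x 2^3 = 8
  Digit '0' (value 0) x 2^2 = 0
  Digit '0' (value 0) x 2^1 = 0
  Digit '1' (value 1) x 2^0 = 1
Sum = 4281

4281


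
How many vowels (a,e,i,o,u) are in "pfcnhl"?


Input: pfcnhl
Checking each character:
  'p' at position 0: consonant
  'f' at position 1: consonant
  'c' at position 2: consonant
  'n' at position 3: consonant
  'h' at position 4: consonant
  'l' at position 5: consonant
Total vowels: 0

0


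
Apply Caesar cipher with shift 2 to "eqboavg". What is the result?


Caesar cipher: shift "eqboavg" by 2
  'e' (pos 4) + 2 = pos 6 = 'g'
  'q' (pos 16) + 2 = pos 18 = 's'
  'b' (pos 1) + 2 = pos 3 = 'd'
  'o' (pos 14) + 2 = pos 16 = 'q'
  'a' (pos 0) + 2 = pos 2 = 'c'
  'v' (pos 21) + 2 = pos 23 = 'x'
  'g' (pos 6) + 2 = pos 8 = 'i'
Result: gsdqcxi

gsdqcxi


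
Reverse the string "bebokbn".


Input: bebokbn
Reading characters right to left:
  Position 6: 'n'
  Position 5: 'b'
  Position 4: 'k'
  Position 3: 'o'
  Position 2: 'b'
  Position 1: 'e'
  Position 0: 'b'
Reversed: nbkobeb

nbkobeb


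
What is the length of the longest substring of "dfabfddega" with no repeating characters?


Input: "dfabfddega"
Sliding window (track last position of each char):
  Position 0 ('d'): window [0,0] length 1 -- new best
  Position 1 ('f'): window [0,1] length 2 -- new best
  Position 2 ('a'): window [0,2] length 3 -- new best
  Position 3 ('b'): window [0,3] length 4 -- new best
  Position 4 ('f'): repeat (last at 1), move window start to 2
  Position 4 ('f'): window [2,4] length 3
  Position 5 ('d'): window [2,5] length 4
  Position 6 ('d'): repeat (last at 5), move window start to 6
  Position 6 ('d'): window [6,6] length 1
  Position 7 ('e'): window [6,7] length 2
  Position 8 ('g'): window [6,8] length 3
  Position 9 ('a'): window [6,9] length 4
Longest substring with no repeats: "dfab" with length 4

4


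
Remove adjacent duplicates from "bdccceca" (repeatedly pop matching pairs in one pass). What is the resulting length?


Input: bdccceca
Stack-based adjacent duplicate removal:
  Read 'b': push. Stack: b
  Read 'd': push. Stack: bd
  Read 'c': push. Stack: bdc
  Read 'c': matches stack top 'c' => pop. Stack: bd
  Read 'c': push. Stack: bdc
  Read 'e': push. Stack: bdce
  Read 'c': push. Stack: bdcec
  Read 'a': push. Stack: bdceca
Final stack: "bdceca" (length 6)

6


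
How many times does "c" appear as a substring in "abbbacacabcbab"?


Searching for "c" in "abbbacacabcbab"
Scanning each position:
  Position 0: "a" => no
  Position 1: "b" => no
  Position 2: "b" => no
  Position 3: "b" => no
  Position 4: "a" => no
  Position 5: "c" => MATCH
  Position 6: "a" => no
  Position 7: "c" => MATCH
  Position 8: "a" => no
  Position 9: "b" => no
  Position 10: "c" => MATCH
  Position 11: "b" => no
  Position 12: "a" => no
  Position 13: "b" => no
Total occurrences: 3

3


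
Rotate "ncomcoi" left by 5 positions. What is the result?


Input: "ncomcoi", rotate left by 5
First 5 characters: "ncomc"
Remaining characters: "oi"
Concatenate remaining + first: "oi" + "ncomc" = "oincomc"

oincomc


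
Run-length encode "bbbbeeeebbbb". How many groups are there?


Input: bbbbeeeebbbb
Scanning for consecutive runs:
  Group 1: 'b' x 4 (positions 0-3)
  Group 2: 'e' x 4 (positions 4-7)
  Group 3: 'b' x 4 (positions 8-11)
Total groups: 3

3


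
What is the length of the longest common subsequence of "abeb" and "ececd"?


LCS of "abeb" and "ececd"
DP table:
           e    c    e    c    d
      0    0    0    0    0    0
  a   0    0    0    0    0    0
  b   0    0    0    0    0    0
  e   0    1    1    1    1    1
  b   0    1    1    1    1    1
LCS length = dp[4][5] = 1

1


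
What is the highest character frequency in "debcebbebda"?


Input: debcebbebda
Character counts:
  'a': 1
  'b': 4
  'c': 1
  'd': 2
  'e': 3
Maximum frequency: 4

4


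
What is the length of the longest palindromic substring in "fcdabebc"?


Input: "fcdabebc"
Checking substrings for palindromes:
  [4:7] "beb" (len 3) => palindrome
Longest palindromic substring: "beb" with length 3

3


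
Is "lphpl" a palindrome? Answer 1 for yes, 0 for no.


Input: lphpl
Reversed: lphpl
  Compare pos 0 ('l') with pos 4 ('l'): match
  Compare pos 1 ('p') with pos 3 ('p'): match
Result: palindrome

1


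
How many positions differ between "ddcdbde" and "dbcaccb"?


Comparing "ddcdbde" and "dbcaccb" position by position:
  Position 0: 'd' vs 'd' => same
  Position 1: 'd' vs 'b' => DIFFER
  Position 2: 'c' vs 'c' => same
  Position 3: 'd' vs 'a' => DIFFER
  Position 4: 'b' vs 'c' => DIFFER
  Position 5: 'd' vs 'c' => DIFFER
  Position 6: 'e' vs 'b' => DIFFER
Positions that differ: 5

5


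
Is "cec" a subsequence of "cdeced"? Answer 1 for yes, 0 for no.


Check if "cec" is a subsequence of "cdeced"
Greedy scan:
  Position 0 ('c'): matches sub[0] = 'c'
  Position 1 ('d'): no match needed
  Position 2 ('e'): matches sub[1] = 'e'
  Position 3 ('c'): matches sub[2] = 'c'
  Position 4 ('e'): no match needed
  Position 5 ('d'): no match needed
All 3 characters matched => is a subsequence

1


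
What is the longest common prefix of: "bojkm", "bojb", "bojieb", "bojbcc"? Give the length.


Words: bojkm, bojb, bojieb, bojbcc
  Position 0: all 'b' => match
  Position 1: all 'o' => match
  Position 2: all 'j' => match
  Position 3: ('k', 'b', 'i', 'b') => mismatch, stop
LCP = "boj" (length 3)

3


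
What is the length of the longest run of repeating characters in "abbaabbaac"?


Input: "abbaabbaac"
Scanning for longest run:
  Position 1 ('b'): new char, reset run to 1
  Position 2 ('b'): continues run of 'b', length=2
  Position 3 ('a'): new char, reset run to 1
  Position 4 ('a'): continues run of 'a', length=2
  Position 5 ('b'): new char, reset run to 1
  Position 6 ('b'): continues run of 'b', length=2
  Position 7 ('a'): new char, reset run to 1
  Position 8 ('a'): continues run of 'a', length=2
  Position 9 ('c'): new char, reset run to 1
Longest run: 'b' with length 2

2


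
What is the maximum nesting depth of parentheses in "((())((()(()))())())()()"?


Input: "((())((()(()))())())()()"
Tracking depth:
  Position 0 '(': depth becomes 1
  Position 1 '(': depth becomes 2
  Position 2 '(': depth becomes 3
  Position 3 ')': depth becomes 2
  Position 4 ')': depth becomes 1
  Position 5 '(': depth becomes 2
  Position 6 '(': depth becomes 3
  Position 7 '(': depth becomes 4
  Position 8 ')': depth becomes 3
  Position 9 '(': depth becomes 4
  Position 10 '(': depth becomes 5
  Position 11 ')': depth becomes 4
  Position 12 ')': depth becomes 3
  Position 13 ')': depth becomes 2
  Position 14 '(': depth becomes 3
  Position 15 ')': depth becomes 2
  Position 16 ')': depth becomes 1
  Position 17 '(': depth becomes 2
  Position 18 ')': depth becomes 1
  Position 19 ')': depth becomes 0
  Position 20 '(': depth becomes 1
  Position 21 ')': depth becomes 0
  Position 22 '(': depth becomes 1
  Position 23 ')': depth becomes 0
Maximum depth reached: 5

5


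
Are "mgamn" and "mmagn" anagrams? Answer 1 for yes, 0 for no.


Strings: "mgamn", "mmagn"
Sorted first:  agmmn
Sorted second: agmmn
Sorted forms match => anagrams

1


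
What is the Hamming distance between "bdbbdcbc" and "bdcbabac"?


Comparing "bdbbdcbc" and "bdcbabac" position by position:
  Position 0: 'b' vs 'b' => same
  Position 1: 'd' vs 'd' => same
  Position 2: 'b' vs 'c' => differ
  Position 3: 'b' vs 'b' => same
  Position 4: 'd' vs 'a' => differ
  Position 5: 'c' vs 'b' => differ
  Position 6: 'b' vs 'a' => differ
  Position 7: 'c' vs 'c' => same
Total differences (Hamming distance): 4

4


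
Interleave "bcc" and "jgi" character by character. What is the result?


Interleaving "bcc" and "jgi":
  Position 0: 'b' from first, 'j' from second => "bj"
  Position 1: 'c' from first, 'g' from second => "cg"
  Position 2: 'c' from first, 'i' from second => "ci"
Result: bjcgci

bjcgci


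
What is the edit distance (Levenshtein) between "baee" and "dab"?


Computing edit distance: "baee" -> "dab"
DP table:
           d    a    b
      0    1    2    3
  b   1    1    2    2
  a   2    2    1    2
  e   3    3    2    2
  e   4    4    3    3
Edit distance = dp[4][3] = 3

3


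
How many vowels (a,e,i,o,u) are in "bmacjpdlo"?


Input: bmacjpdlo
Checking each character:
  'b' at position 0: consonant
  'm' at position 1: consonant
  'a' at position 2: vowel (running total: 1)
  'c' at position 3: consonant
  'j' at position 4: consonant
  'p' at position 5: consonant
  'd' at position 6: consonant
  'l' at position 7: consonant
  'o' at position 8: vowel (running total: 2)
Total vowels: 2

2


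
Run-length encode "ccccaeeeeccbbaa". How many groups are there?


Input: ccccaeeeeccbbaa
Scanning for consecutive runs:
  Group 1: 'c' x 4 (positions 0-3)
  Group 2: 'a' x 1 (positions 4-4)
  Group 3: 'e' x 4 (positions 5-8)
  Group 4: 'c' x 2 (positions 9-10)
  Group 5: 'b' x 2 (positions 11-12)
  Group 6: 'a' x 2 (positions 13-14)
Total groups: 6

6


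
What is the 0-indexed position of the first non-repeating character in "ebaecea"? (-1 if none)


Input: ebaecea
Character frequencies:
  'a': 2
  'b': 1
  'c': 1
  'e': 3
Scanning left to right for freq == 1:
  Position 0 ('e'): freq=3, skip
  Position 1 ('b'): unique! => answer = 1

1


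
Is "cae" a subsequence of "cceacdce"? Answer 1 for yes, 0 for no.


Check if "cae" is a subsequence of "cceacdce"
Greedy scan:
  Position 0 ('c'): matches sub[0] = 'c'
  Position 1 ('c'): no match needed
  Position 2 ('e'): no match needed
  Position 3 ('a'): matches sub[1] = 'a'
  Position 4 ('c'): no match needed
  Position 5 ('d'): no match needed
  Position 6 ('c'): no match needed
  Position 7 ('e'): matches sub[2] = 'e'
All 3 characters matched => is a subsequence

1


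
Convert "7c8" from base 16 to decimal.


Input: "7c8" in base 16
Positional expansion:
  Digit '7' (value 7) x 16^2 = 1792
  Digit 'c' (value 12) x 16^1 = 192
  Digit '8' (value 8) x 16^0 = 8
Sum = 1992

1992


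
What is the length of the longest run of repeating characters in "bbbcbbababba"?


Input: "bbbcbbababba"
Scanning for longest run:
  Position 1 ('b'): continues run of 'b', length=2
  Position 2 ('b'): continues run of 'b', length=3
  Position 3 ('c'): new char, reset run to 1
  Position 4 ('b'): new char, reset run to 1
  Position 5 ('b'): continues run of 'b', length=2
  Position 6 ('a'): new char, reset run to 1
  Position 7 ('b'): new char, reset run to 1
  Position 8 ('a'): new char, reset run to 1
  Position 9 ('b'): new char, reset run to 1
  Position 10 ('b'): continues run of 'b', length=2
  Position 11 ('a'): new char, reset run to 1
Longest run: 'b' with length 3

3


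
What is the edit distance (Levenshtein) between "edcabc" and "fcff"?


Computing edit distance: "edcabc" -> "fcff"
DP table:
           f    c    f    f
      0    1    2    3    4
  e   1    1    2    3    4
  d   2    2    2    3    4
  c   3    3    2    3    4
  a   4    4    3    3    4
  b   5    5    4    4    4
  c   6    6    5    5    5
Edit distance = dp[6][4] = 5

5


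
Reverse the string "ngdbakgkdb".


Input: ngdbakgkdb
Reading characters right to left:
  Position 9: 'b'
  Position 8: 'd'
  Position 7: 'k'
  Position 6: 'g'
  Position 5: 'k'
  Position 4: 'a'
  Position 3: 'b'
  Position 2: 'd'
  Position 1: 'g'
  Position 0: 'n'
Reversed: bdkgkabdgn

bdkgkabdgn


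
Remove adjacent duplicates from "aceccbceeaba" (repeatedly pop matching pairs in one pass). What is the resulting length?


Input: aceccbceeaba
Stack-based adjacent duplicate removal:
  Read 'a': push. Stack: a
  Read 'c': push. Stack: ac
  Read 'e': push. Stack: ace
  Read 'c': push. Stack: acec
  Read 'c': matches stack top 'c' => pop. Stack: ace
  Read 'b': push. Stack: aceb
  Read 'c': push. Stack: acebc
  Read 'e': push. Stack: acebce
  Read 'e': matches stack top 'e' => pop. Stack: acebc
  Read 'a': push. Stack: acebca
  Read 'b': push. Stack: acebcab
  Read 'a': push. Stack: acebcaba
Final stack: "acebcaba" (length 8)

8


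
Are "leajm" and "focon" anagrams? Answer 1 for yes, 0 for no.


Strings: "leajm", "focon"
Sorted first:  aejlm
Sorted second: cfnoo
Differ at position 0: 'a' vs 'c' => not anagrams

0


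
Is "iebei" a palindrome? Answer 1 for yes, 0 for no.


Input: iebei
Reversed: iebei
  Compare pos 0 ('i') with pos 4 ('i'): match
  Compare pos 1 ('e') with pos 3 ('e'): match
Result: palindrome

1


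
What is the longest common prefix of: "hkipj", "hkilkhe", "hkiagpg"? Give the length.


Words: hkipj, hkilkhe, hkiagpg
  Position 0: all 'h' => match
  Position 1: all 'k' => match
  Position 2: all 'i' => match
  Position 3: ('p', 'l', 'a') => mismatch, stop
LCP = "hki" (length 3)

3


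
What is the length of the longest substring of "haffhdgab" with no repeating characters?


Input: "haffhdgab"
Sliding window (track last position of each char):
  Position 0 ('h'): window [0,0] length 1 -- new best
  Position 1 ('a'): window [0,1] length 2 -- new best
  Position 2 ('f'): window [0,2] length 3 -- new best
  Position 3 ('f'): repeat (last at 2), move window start to 3
  Position 3 ('f'): window [3,3] length 1
  Position 4 ('h'): window [3,4] length 2
  Position 5 ('d'): window [3,5] length 3
  Position 6 ('g'): window [3,6] length 4 -- new best
  Position 7 ('a'): window [3,7] length 5 -- new best
  Position 8 ('b'): window [3,8] length 6 -- new best
Longest substring with no repeats: "fhdgab" with length 6

6


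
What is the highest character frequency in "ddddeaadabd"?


Input: ddddeaadabd
Character counts:
  'a': 3
  'b': 1
  'd': 6
  'e': 1
Maximum frequency: 6

6


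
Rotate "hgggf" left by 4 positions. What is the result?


Input: "hgggf", rotate left by 4
First 4 characters: "hggg"
Remaining characters: "f"
Concatenate remaining + first: "f" + "hggg" = "fhggg"

fhggg


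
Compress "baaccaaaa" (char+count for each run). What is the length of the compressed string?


Input: baaccaaaa
Runs:
  'b' x 1 => "b1"
  'a' x 2 => "a2"
  'c' x 2 => "c2"
  'a' x 4 => "a4"
Compressed: "b1a2c2a4"
Compressed length: 8

8


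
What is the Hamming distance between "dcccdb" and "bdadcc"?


Comparing "dcccdb" and "bdadcc" position by position:
  Position 0: 'd' vs 'b' => differ
  Position 1: 'c' vs 'd' => differ
  Position 2: 'c' vs 'a' => differ
  Position 3: 'c' vs 'd' => differ
  Position 4: 'd' vs 'c' => differ
  Position 5: 'b' vs 'c' => differ
Total differences (Hamming distance): 6

6


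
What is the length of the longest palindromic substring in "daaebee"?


Input: "daaebee"
Checking substrings for palindromes:
  [3:6] "ebe" (len 3) => palindrome
  [1:3] "aa" (len 2) => palindrome
  [5:7] "ee" (len 2) => palindrome
Longest palindromic substring: "ebe" with length 3

3


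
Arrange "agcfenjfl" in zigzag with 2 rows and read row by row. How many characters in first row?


Zigzag "agcfenjfl" into 2 rows:
Placing characters:
  'a' => row 0
  'g' => row 1
  'c' => row 0
  'f' => row 1
  'e' => row 0
  'n' => row 1
  'j' => row 0
  'f' => row 1
  'l' => row 0
Rows:
  Row 0: "acejl"
  Row 1: "gfnf"
First row length: 5

5


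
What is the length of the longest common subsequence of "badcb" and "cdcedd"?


LCS of "badcb" and "cdcedd"
DP table:
           c    d    c    e    d    d
      0    0    0    0    0    0    0
  b   0    0    0    0    0    0    0
  a   0    0    0    0    0    0    0
  d   0    0    1    1    1    1    1
  c   0    1    1    2    2    2    2
  b   0    1    1    2    2    2    2
LCS length = dp[5][6] = 2

2


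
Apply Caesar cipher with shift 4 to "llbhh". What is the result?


Caesar cipher: shift "llbhh" by 4
  'l' (pos 11) + 4 = pos 15 = 'p'
  'l' (pos 11) + 4 = pos 15 = 'p'
  'b' (pos 1) + 4 = pos 5 = 'f'
  'h' (pos 7) + 4 = pos 11 = 'l'
  'h' (pos 7) + 4 = pos 11 = 'l'
Result: ppfll

ppfll


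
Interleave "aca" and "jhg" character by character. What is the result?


Interleaving "aca" and "jhg":
  Position 0: 'a' from first, 'j' from second => "aj"
  Position 1: 'c' from first, 'h' from second => "ch"
  Position 2: 'a' from first, 'g' from second => "ag"
Result: ajchag

ajchag


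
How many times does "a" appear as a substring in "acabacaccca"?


Searching for "a" in "acabacaccca"
Scanning each position:
  Position 0: "a" => MATCH
  Position 1: "c" => no
  Position 2: "a" => MATCH
  Position 3: "b" => no
  Position 4: "a" => MATCH
  Position 5: "c" => no
  Position 6: "a" => MATCH
  Position 7: "c" => no
  Position 8: "c" => no
  Position 9: "c" => no
  Position 10: "a" => MATCH
Total occurrences: 5

5


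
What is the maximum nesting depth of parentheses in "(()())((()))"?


Input: "(()())((()))"
Tracking depth:
  Position 0 '(': depth becomes 1
  Position 1 '(': depth becomes 2
  Position 2 ')': depth becomes 1
  Position 3 '(': depth becomes 2
  Position 4 ')': depth becomes 1
  Position 5 ')': depth becomes 0
  Position 6 '(': depth becomes 1
  Position 7 '(': depth becomes 2
  Position 8 '(': depth becomes 3
  Position 9 ')': depth becomes 2
  Position 10 ')': depth becomes 1
  Position 11 ')': depth becomes 0
Maximum depth reached: 3

3


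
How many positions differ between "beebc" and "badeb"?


Comparing "beebc" and "badeb" position by position:
  Position 0: 'b' vs 'b' => same
  Position 1: 'e' vs 'a' => DIFFER
  Position 2: 'e' vs 'd' => DIFFER
  Position 3: 'b' vs 'e' => DIFFER
  Position 4: 'c' vs 'b' => DIFFER
Positions that differ: 4

4


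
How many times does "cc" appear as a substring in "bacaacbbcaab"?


Searching for "cc" in "bacaacbbcaab"
Scanning each position:
  Position 0: "ba" => no
  Position 1: "ac" => no
  Position 2: "ca" => no
  Position 3: "aa" => no
  Position 4: "ac" => no
  Position 5: "cb" => no
  Position 6: "bb" => no
  Position 7: "bc" => no
  Position 8: "ca" => no
  Position 9: "aa" => no
  Position 10: "ab" => no
Total occurrences: 0

0


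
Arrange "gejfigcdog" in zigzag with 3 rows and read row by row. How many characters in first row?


Zigzag "gejfigcdog" into 3 rows:
Placing characters:
  'g' => row 0
  'e' => row 1
  'j' => row 2
  'f' => row 1
  'i' => row 0
  'g' => row 1
  'c' => row 2
  'd' => row 1
  'o' => row 0
  'g' => row 1
Rows:
  Row 0: "gio"
  Row 1: "efgdg"
  Row 2: "jc"
First row length: 3

3


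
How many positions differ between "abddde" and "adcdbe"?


Comparing "abddde" and "adcdbe" position by position:
  Position 0: 'a' vs 'a' => same
  Position 1: 'b' vs 'd' => DIFFER
  Position 2: 'd' vs 'c' => DIFFER
  Position 3: 'd' vs 'd' => same
  Position 4: 'd' vs 'b' => DIFFER
  Position 5: 'e' vs 'e' => same
Positions that differ: 3

3


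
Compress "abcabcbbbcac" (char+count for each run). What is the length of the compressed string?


Input: abcabcbbbcac
Runs:
  'a' x 1 => "a1"
  'b' x 1 => "b1"
  'c' x 1 => "c1"
  'a' x 1 => "a1"
  'b' x 1 => "b1"
  'c' x 1 => "c1"
  'b' x 3 => "b3"
  'c' x 1 => "c1"
  'a' x 1 => "a1"
  'c' x 1 => "c1"
Compressed: "a1b1c1a1b1c1b3c1a1c1"
Compressed length: 20

20


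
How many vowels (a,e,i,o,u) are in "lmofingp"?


Input: lmofingp
Checking each character:
  'l' at position 0: consonant
  'm' at position 1: consonant
  'o' at position 2: vowel (running total: 1)
  'f' at position 3: consonant
  'i' at position 4: vowel (running total: 2)
  'n' at position 5: consonant
  'g' at position 6: consonant
  'p' at position 7: consonant
Total vowels: 2

2


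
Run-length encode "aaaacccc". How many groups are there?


Input: aaaacccc
Scanning for consecutive runs:
  Group 1: 'a' x 4 (positions 0-3)
  Group 2: 'c' x 4 (positions 4-7)
Total groups: 2

2


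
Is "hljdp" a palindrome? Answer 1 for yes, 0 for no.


Input: hljdp
Reversed: pdjlh
  Compare pos 0 ('h') with pos 4 ('p'): MISMATCH
  Compare pos 1 ('l') with pos 3 ('d'): MISMATCH
Result: not a palindrome

0


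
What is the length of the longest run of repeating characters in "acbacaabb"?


Input: "acbacaabb"
Scanning for longest run:
  Position 1 ('c'): new char, reset run to 1
  Position 2 ('b'): new char, reset run to 1
  Position 3 ('a'): new char, reset run to 1
  Position 4 ('c'): new char, reset run to 1
  Position 5 ('a'): new char, reset run to 1
  Position 6 ('a'): continues run of 'a', length=2
  Position 7 ('b'): new char, reset run to 1
  Position 8 ('b'): continues run of 'b', length=2
Longest run: 'a' with length 2

2


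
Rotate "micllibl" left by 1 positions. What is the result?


Input: "micllibl", rotate left by 1
First 1 characters: "m"
Remaining characters: "icllibl"
Concatenate remaining + first: "icllibl" + "m" = "iclliblm"

iclliblm


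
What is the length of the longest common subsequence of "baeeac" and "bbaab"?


LCS of "baeeac" and "bbaab"
DP table:
           b    b    a    a    b
      0    0    0    0    0    0
  b   0    1    1    1    1    1
  a   0    1    1    2    2    2
  e   0    1    1    2    2    2
  e   0    1    1    2    2    2
  a   0    1    1    2    3    3
  c   0    1    1    2    3    3
LCS length = dp[6][5] = 3

3


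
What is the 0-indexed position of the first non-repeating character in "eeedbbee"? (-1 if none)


Input: eeedbbee
Character frequencies:
  'b': 2
  'd': 1
  'e': 5
Scanning left to right for freq == 1:
  Position 0 ('e'): freq=5, skip
  Position 1 ('e'): freq=5, skip
  Position 2 ('e'): freq=5, skip
  Position 3 ('d'): unique! => answer = 3

3


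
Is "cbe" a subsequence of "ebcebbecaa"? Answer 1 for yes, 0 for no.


Check if "cbe" is a subsequence of "ebcebbecaa"
Greedy scan:
  Position 0 ('e'): no match needed
  Position 1 ('b'): no match needed
  Position 2 ('c'): matches sub[0] = 'c'
  Position 3 ('e'): no match needed
  Position 4 ('b'): matches sub[1] = 'b'
  Position 5 ('b'): no match needed
  Position 6 ('e'): matches sub[2] = 'e'
  Position 7 ('c'): no match needed
  Position 8 ('a'): no match needed
  Position 9 ('a'): no match needed
All 3 characters matched => is a subsequence

1


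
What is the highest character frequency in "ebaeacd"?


Input: ebaeacd
Character counts:
  'a': 2
  'b': 1
  'c': 1
  'd': 1
  'e': 2
Maximum frequency: 2

2


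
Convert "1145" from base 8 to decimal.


Input: "1145" in base 8
Positional expansion:
  Digit '1' (value 1) x 8^3 = 512
  Digit '1' (value 1) x 8^2 = 64
  Digit '4' (value 4) x 8^1 = 32
  Digit '5' (value 5) x 8^0 = 5
Sum = 613

613


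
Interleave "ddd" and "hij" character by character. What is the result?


Interleaving "ddd" and "hij":
  Position 0: 'd' from first, 'h' from second => "dh"
  Position 1: 'd' from first, 'i' from second => "di"
  Position 2: 'd' from first, 'j' from second => "dj"
Result: dhdidj

dhdidj


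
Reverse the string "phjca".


Input: phjca
Reading characters right to left:
  Position 4: 'a'
  Position 3: 'c'
  Position 2: 'j'
  Position 1: 'h'
  Position 0: 'p'
Reversed: acjhp

acjhp


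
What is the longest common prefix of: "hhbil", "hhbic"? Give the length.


Words: hhbil, hhbic
  Position 0: all 'h' => match
  Position 1: all 'h' => match
  Position 2: all 'b' => match
  Position 3: all 'i' => match
  Position 4: ('l', 'c') => mismatch, stop
LCP = "hhbi" (length 4)

4


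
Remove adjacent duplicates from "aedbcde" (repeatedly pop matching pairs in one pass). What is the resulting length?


Input: aedbcde
Stack-based adjacent duplicate removal:
  Read 'a': push. Stack: a
  Read 'e': push. Stack: ae
  Read 'd': push. Stack: aed
  Read 'b': push. Stack: aedb
  Read 'c': push. Stack: aedbc
  Read 'd': push. Stack: aedbcd
  Read 'e': push. Stack: aedbcde
Final stack: "aedbcde" (length 7)

7


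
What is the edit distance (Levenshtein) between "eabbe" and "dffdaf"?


Computing edit distance: "eabbe" -> "dffdaf"
DP table:
           d    f    f    d    a    f
      0    1    2    3    4    5    6
  e   1    1    2    3    4    5    6
  a   2    2    2    3    4    4    5
  b   3    3    3    3    4    5    5
  b   4    4    4    4    4    5    6
  e   5    5    5    5    5    5    6
Edit distance = dp[5][6] = 6

6


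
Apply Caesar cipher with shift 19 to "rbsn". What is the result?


Caesar cipher: shift "rbsn" by 19
  'r' (pos 17) + 19 = pos 10 = 'k'
  'b' (pos 1) + 19 = pos 20 = 'u'
  's' (pos 18) + 19 = pos 11 = 'l'
  'n' (pos 13) + 19 = pos 6 = 'g'
Result: kulg

kulg


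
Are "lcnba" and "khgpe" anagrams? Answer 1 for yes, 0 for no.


Strings: "lcnba", "khgpe"
Sorted first:  abcln
Sorted second: eghkp
Differ at position 0: 'a' vs 'e' => not anagrams

0


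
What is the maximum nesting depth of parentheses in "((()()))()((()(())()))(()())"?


Input: "((()()))()((()(())()))(()())"
Tracking depth:
  Position 0 '(': depth becomes 1
  Position 1 '(': depth becomes 2
  Position 2 '(': depth becomes 3
  Position 3 ')': depth becomes 2
  Position 4 '(': depth becomes 3
  Position 5 ')': depth becomes 2
  Position 6 ')': depth becomes 1
  Position 7 ')': depth becomes 0
  Position 8 '(': depth becomes 1
  Position 9 ')': depth becomes 0
  Position 10 '(': depth becomes 1
  Position 11 '(': depth becomes 2
  Position 12 '(': depth becomes 3
  Position 13 ')': depth becomes 2
  Position 14 '(': depth becomes 3
  Position 15 '(': depth becomes 4
  Position 16 ')': depth becomes 3
  Position 17 ')': depth becomes 2
  Position 18 '(': depth becomes 3
  Position 19 ')': depth becomes 2
  Position 20 ')': depth becomes 1
  Position 21 ')': depth becomes 0
  Position 22 '(': depth becomes 1
  Position 23 '(': depth becomes 2
  Position 24 ')': depth becomes 1
  Position 25 '(': depth becomes 2
  Position 26 ')': depth becomes 1
  Position 27 ')': depth becomes 0
Maximum depth reached: 4

4


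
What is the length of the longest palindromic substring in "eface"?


Input: "eface"
Checking substrings for palindromes:
  No multi-char palindromic substrings found
Longest palindromic substring: "e" with length 1

1


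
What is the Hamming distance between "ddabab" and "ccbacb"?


Comparing "ddabab" and "ccbacb" position by position:
  Position 0: 'd' vs 'c' => differ
  Position 1: 'd' vs 'c' => differ
  Position 2: 'a' vs 'b' => differ
  Position 3: 'b' vs 'a' => differ
  Position 4: 'a' vs 'c' => differ
  Position 5: 'b' vs 'b' => same
Total differences (Hamming distance): 5

5
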